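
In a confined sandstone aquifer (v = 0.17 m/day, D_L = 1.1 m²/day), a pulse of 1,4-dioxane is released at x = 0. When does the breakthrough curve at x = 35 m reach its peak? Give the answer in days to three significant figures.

171 days

For the 1D instantaneous-source solution, setting ∂C/∂t = 0 at fixed x gives v²t² + 2Dt − x² = 0, so t = (√(D² + v²x²) − D)/v².
√(D² + v²x²) = √(1.1² + 0.17² × 35²) = 6.051; v² = 0.0289.
t = (6.051 − 1.1)/0.0289 = 171 days (vs. the pure-advection estimate x/v = 206 d).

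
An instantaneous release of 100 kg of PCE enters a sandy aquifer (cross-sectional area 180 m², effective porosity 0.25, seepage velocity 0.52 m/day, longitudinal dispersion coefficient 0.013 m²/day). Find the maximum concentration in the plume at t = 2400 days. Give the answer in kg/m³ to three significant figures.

The peak of an instantaneous 1D plume sits at x = vt; there the Gaussian factor is 1 and C_max = M/(n_e·A·√(4πDt)), where n_e·A is the pore area the mass is dissolved in.
√(4πDt) = √(4π × 0.013 × 2400) = 19.80 m, so C_max = 100/(0.25 × 180 × 19.80) = 0.112 kg/m³.

0.112 kg/m³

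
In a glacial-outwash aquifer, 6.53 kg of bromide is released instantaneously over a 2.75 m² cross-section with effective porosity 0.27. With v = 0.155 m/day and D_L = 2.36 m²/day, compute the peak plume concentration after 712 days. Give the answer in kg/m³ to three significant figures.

0.0605 kg/m³

The peak of an instantaneous 1D plume sits at x = vt; there the Gaussian factor is 1 and C_max = M/(n_e·A·√(4πDt)), where n_e·A is the pore area the mass is dissolved in.
√(4πDt) = √(4π × 2.36 × 712) = 145.3 m, so C_max = 6.53/(0.27 × 2.75 × 145.3) = 0.0605 kg/m³.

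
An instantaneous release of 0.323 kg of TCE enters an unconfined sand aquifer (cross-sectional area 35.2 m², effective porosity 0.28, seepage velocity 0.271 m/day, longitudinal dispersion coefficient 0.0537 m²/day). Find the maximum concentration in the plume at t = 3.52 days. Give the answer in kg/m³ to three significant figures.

The peak of an instantaneous 1D plume sits at x = vt; there the Gaussian factor is 1 and C_max = M/(n_e·A·√(4πDt)), where n_e·A is the pore area the mass is dissolved in.
√(4πDt) = √(4π × 0.0537 × 3.52) = 1.541 m, so C_max = 0.323/(0.28 × 35.2 × 1.541) = 0.0213 kg/m³.

0.0213 kg/m³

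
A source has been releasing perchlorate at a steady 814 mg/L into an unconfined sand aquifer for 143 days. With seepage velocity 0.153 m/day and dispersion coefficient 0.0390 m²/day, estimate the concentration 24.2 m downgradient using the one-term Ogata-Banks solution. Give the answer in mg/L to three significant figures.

For a continuous step input, C/C₀ ≈ ½·erfc((x−vt)/(2√(Dt))).
vt = 0.153 × 143 = 21.879 m and 2√(Dt) = 2√(0.0390 × 143) = 4.723 m.
Argument (x−vt)/(2√(Dt)) = (24.2 − 21.879)/4.723 = 0.4914; ½·erfc(0.4914) = 0.2435.
C = 814 × 0.2435 = 198 mg/L.

198 mg/L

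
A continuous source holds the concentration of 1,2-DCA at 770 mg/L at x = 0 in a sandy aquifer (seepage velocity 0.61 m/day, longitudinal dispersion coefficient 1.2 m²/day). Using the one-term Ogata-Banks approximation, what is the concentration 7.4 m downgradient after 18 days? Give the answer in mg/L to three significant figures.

For a continuous step input, C/C₀ ≈ ½·erfc((x−vt)/(2√(Dt))).
vt = 0.61 × 18 = 10.98 m and 2√(Dt) = 2√(1.2 × 18) = 9.295 m.
Argument (x−vt)/(2√(Dt)) = (7.4 − 10.98)/9.295 = -0.3852; ½·erfc(-0.3852) = 0.7070.
C = 770 × 0.7070 = 544 mg/L.

544 mg/L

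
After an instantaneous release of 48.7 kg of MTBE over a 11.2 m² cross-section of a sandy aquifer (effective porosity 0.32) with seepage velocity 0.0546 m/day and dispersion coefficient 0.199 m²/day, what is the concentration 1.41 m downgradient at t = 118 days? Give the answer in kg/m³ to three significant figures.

For an instantaneous plane source, C(x,t) = M/(n_e·A·√(4πDt)) · exp(−(x−vt)²/(4Dt)), with n_e·A the pore (flow) area.
Plume center vt = 0.0546 × 118 = 6.4428 m, so the well at 1.41 m is 5.0328 m upgradient of the peak.
√(4πDt) = 17.18 m, giving peak height M/(n_e·A·√(4πDt)) = 48.7/(0.32 × 11.2 × 17.18) = 0.7909 kg/m³.
(x−vt)²/(4Dt) = (-5.0328)²/(4 × 0.199 × 118) = 0.2697; exp(−0.2697) = 0.7636.
C = 0.7909 × 0.7636 = 0.604 kg/m³.

0.604 kg/m³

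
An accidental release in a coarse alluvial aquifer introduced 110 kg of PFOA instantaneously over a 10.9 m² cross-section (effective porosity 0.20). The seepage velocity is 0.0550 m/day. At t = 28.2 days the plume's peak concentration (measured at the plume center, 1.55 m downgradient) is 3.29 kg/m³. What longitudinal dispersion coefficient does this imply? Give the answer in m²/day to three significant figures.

At the plume center C_max = M/(n_e·A·√(4πDt)), so D = M²/(4πt·(n_e·A·C_max)²).
n_e·A·C_max = 0.20 × 10.9 × 3.29 = 7.172 kg/m.
D = 110²/(4π × 28.2 × 7.172²) = 0.664 m²/day.

0.664 m²/day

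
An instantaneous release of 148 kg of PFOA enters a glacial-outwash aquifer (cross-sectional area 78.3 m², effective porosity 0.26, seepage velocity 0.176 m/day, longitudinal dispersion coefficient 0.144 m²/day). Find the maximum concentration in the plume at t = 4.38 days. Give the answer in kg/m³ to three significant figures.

The peak of an instantaneous 1D plume sits at x = vt; there the Gaussian factor is 1 and C_max = M/(n_e·A·√(4πDt)), where n_e·A is the pore area the mass is dissolved in.
√(4πDt) = √(4π × 0.144 × 4.38) = 2.815 m, so C_max = 148/(0.26 × 78.3 × 2.815) = 2.58 kg/m³.

2.58 kg/m³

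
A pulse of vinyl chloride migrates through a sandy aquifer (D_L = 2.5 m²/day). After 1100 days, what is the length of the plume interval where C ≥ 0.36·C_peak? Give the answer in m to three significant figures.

The plume is Gaussian with σ = √(2Dt) = √(2 × 2.5 × 1100) = 74.16 m.
C/C_peak = exp(−Δx²/(2σ²)) = 0.36 ⇒ Δx = σ·√(−2 ln 0.36) = 74.16 × 1.429 = 106.0 m.
Width = 2Δx = 212 m.

212 m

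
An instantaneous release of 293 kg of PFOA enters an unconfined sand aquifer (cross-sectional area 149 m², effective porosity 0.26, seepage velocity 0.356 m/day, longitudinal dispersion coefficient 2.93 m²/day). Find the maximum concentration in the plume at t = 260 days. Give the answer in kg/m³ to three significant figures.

0.0773 kg/m³

The peak of an instantaneous 1D plume sits at x = vt; there the Gaussian factor is 1 and C_max = M/(n_e·A·√(4πDt)), where n_e·A is the pore area the mass is dissolved in.
√(4πDt) = √(4π × 2.93 × 260) = 97.84 m, so C_max = 293/(0.26 × 149 × 97.84) = 0.0773 kg/m³.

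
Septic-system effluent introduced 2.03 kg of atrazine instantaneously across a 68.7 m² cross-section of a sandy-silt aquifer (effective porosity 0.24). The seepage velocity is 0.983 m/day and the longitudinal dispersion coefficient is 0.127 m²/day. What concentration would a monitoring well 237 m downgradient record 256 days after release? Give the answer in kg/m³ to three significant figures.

For an instantaneous plane source, C(x,t) = M/(n_e·A·√(4πDt)) · exp(−(x−vt)²/(4Dt)), with n_e·A the pore (flow) area.
Plume center vt = 0.983 × 256 = 251.648 m, so the well at 237 m is 14.648 m upgradient of the peak.
√(4πDt) = 20.21 m, giving peak height M/(n_e·A·√(4πDt)) = 2.03/(0.24 × 68.7 × 20.21) = 0.006092 kg/m³.
(x−vt)²/(4Dt) = (-14.648)²/(4 × 0.127 × 256) = 1.650; exp(−1.650) = 0.1920.
C = 0.006092 × 0.1920 = 0.00117 kg/m³.

0.00117 kg/m³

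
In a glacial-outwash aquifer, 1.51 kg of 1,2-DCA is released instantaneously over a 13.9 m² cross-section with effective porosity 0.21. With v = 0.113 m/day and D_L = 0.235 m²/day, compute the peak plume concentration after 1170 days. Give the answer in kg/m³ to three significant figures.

0.00880 kg/m³

The peak of an instantaneous 1D plume sits at x = vt; there the Gaussian factor is 1 and C_max = M/(n_e·A·√(4πDt)), where n_e·A is the pore area the mass is dissolved in.
√(4πDt) = √(4π × 0.235 × 1170) = 58.78 m, so C_max = 1.51/(0.21 × 13.9 × 58.78) = 0.00880 kg/m³.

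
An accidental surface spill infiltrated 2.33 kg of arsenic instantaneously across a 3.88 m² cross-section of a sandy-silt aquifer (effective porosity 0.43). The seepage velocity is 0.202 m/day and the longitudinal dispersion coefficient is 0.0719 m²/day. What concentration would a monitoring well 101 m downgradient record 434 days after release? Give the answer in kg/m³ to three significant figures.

0.0170 kg/m³

For an instantaneous plane source, C(x,t) = M/(n_e·A·√(4πDt)) · exp(−(x−vt)²/(4Dt)), with n_e·A the pore (flow) area.
Plume center vt = 0.202 × 434 = 87.668 m, so the well at 101 m is 13.332 m downgradient of the peak.
√(4πDt) = 19.80 m, giving peak height M/(n_e·A·√(4πDt)) = 2.33/(0.43 × 3.88 × 19.80) = 0.07053 kg/m³.
(x−vt)²/(4Dt) = (13.332)²/(4 × 0.0719 × 434) = 1.424; exp(−1.424) = 0.2407.
C = 0.07053 × 0.2407 = 0.0170 kg/m³.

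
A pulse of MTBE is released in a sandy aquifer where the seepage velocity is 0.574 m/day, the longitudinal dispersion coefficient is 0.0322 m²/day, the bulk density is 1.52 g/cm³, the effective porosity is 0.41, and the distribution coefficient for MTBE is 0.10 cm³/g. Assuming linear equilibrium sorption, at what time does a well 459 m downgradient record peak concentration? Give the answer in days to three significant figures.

1100 days

Retardation factor R = 1 + ρ_b·K_d/n = 1 + 1.52 × 0.10/0.41 = 1.371.
Sorption retards both mechanisms: v_R = v/R = 0.4187 m/day, D_R = D/R = 0.02349 m²/day.
Peak time from v_R²t² + 2D_R t − x² = 0: t = (√(D_R² + v_R²x²) − D_R)/v_R².
√(D_R² + v_R²x²) = √(0.02349² + 0.4187² × 459²) = 192.2; v_R² = 0.1753.
t = (192.2 − 0.02349)/0.1753 = 1100 days.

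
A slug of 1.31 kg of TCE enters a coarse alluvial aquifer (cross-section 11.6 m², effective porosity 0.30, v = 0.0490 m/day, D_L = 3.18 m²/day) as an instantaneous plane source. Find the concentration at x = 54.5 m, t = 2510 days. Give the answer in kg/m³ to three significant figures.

0.00103 kg/m³

For an instantaneous plane source, C(x,t) = M/(n_e·A·√(4πDt)) · exp(−(x−vt)²/(4Dt)), with n_e·A the pore (flow) area.
Plume center vt = 0.0490 × 2510 = 122.99 m, so the well at 54.5 m is 68.49 m upgradient of the peak.
√(4πDt) = 316.7 m, giving peak height M/(n_e·A·√(4πDt)) = 1.31/(0.30 × 11.6 × 316.7) = 0.001189 kg/m³.
(x−vt)²/(4Dt) = (-68.49)²/(4 × 3.18 × 2510) = 0.1469; exp(−0.1469) = 0.8634.
C = 0.001189 × 0.8634 = 0.00103 kg/m³.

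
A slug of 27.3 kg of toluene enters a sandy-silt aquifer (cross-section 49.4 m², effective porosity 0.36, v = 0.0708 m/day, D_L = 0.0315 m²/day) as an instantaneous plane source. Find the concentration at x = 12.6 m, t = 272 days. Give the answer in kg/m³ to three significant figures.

0.0406 kg/m³

For an instantaneous plane source, C(x,t) = M/(n_e·A·√(4πDt)) · exp(−(x−vt)²/(4Dt)), with n_e·A the pore (flow) area.
Plume center vt = 0.0708 × 272 = 19.2576 m, so the well at 12.6 m is 6.6576 m upgradient of the peak.
√(4πDt) = 10.38 m, giving peak height M/(n_e·A·√(4πDt)) = 27.3/(0.36 × 49.4 × 10.38) = 0.1479 kg/m³.
(x−vt)²/(4Dt) = (-6.6576)²/(4 × 0.0315 × 272) = 1.293; exp(−1.293) = 0.2744.
C = 0.1479 × 0.2744 = 0.0406 kg/m³.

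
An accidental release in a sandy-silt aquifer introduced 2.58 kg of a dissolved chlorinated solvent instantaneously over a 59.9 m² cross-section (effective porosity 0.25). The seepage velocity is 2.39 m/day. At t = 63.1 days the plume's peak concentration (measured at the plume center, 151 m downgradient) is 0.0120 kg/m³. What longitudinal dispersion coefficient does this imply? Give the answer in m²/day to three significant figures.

0.260 m²/day

At the plume center C_max = M/(n_e·A·√(4πDt)), so D = M²/(4πt·(n_e·A·C_max)²).
n_e·A·C_max = 0.25 × 59.9 × 0.0120 = 0.1797 kg/m.
D = 2.58²/(4π × 63.1 × 0.1797²) = 0.260 m²/day.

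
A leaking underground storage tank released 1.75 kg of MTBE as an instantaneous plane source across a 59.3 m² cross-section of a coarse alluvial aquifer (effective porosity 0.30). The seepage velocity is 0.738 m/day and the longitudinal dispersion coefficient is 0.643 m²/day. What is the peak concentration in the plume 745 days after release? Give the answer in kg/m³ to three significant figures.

The peak of an instantaneous 1D plume sits at x = vt; there the Gaussian factor is 1 and C_max = M/(n_e·A·√(4πDt)), where n_e·A is the pore area the mass is dissolved in.
√(4πDt) = √(4π × 0.643 × 745) = 77.59 m, so C_max = 1.75/(0.30 × 59.3 × 77.59) = 0.00127 kg/m³.

0.00127 kg/m³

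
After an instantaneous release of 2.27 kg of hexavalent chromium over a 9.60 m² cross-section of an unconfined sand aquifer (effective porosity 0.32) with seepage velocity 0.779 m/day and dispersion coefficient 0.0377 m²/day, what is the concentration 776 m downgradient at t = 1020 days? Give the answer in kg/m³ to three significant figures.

For an instantaneous plane source, C(x,t) = M/(n_e·A·√(4πDt)) · exp(−(x−vt)²/(4Dt)), with n_e·A the pore (flow) area.
Plume center vt = 0.779 × 1020 = 794.58 m, so the well at 776 m is 18.58 m upgradient of the peak.
√(4πDt) = 21.98 m, giving peak height M/(n_e·A·√(4πDt)) = 2.27/(0.32 × 9.60 × 21.98) = 0.03362 kg/m³.
(x−vt)²/(4Dt) = (-18.58)²/(4 × 0.0377 × 1020) = 2.244; exp(−2.244) = 0.1060.
C = 0.03362 × 0.1060 = 0.00356 kg/m³.

0.00356 kg/m³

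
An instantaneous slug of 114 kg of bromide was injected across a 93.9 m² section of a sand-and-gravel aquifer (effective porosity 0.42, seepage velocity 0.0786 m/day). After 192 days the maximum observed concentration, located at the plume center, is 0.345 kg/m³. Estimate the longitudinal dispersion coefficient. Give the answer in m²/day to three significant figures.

0.0291 m²/day

At the plume center C_max = M/(n_e·A·√(4πDt)), so D = M²/(4πt·(n_e·A·C_max)²).
n_e·A·C_max = 0.42 × 93.9 × 0.345 = 13.61 kg/m.
D = 114²/(4π × 192 × 13.61²) = 0.0291 m²/day.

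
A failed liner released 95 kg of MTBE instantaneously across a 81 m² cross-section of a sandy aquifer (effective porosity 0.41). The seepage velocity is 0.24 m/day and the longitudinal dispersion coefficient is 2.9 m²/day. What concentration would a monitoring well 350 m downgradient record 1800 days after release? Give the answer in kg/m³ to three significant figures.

0.00809 kg/m³

For an instantaneous plane source, C(x,t) = M/(n_e·A·√(4πDt)) · exp(−(x−vt)²/(4Dt)), with n_e·A the pore (flow) area.
Plume center vt = 0.24 × 1800 = 432 m, so the well at 350 m is 82 m upgradient of the peak.
√(4πDt) = 256.1 m, giving peak height M/(n_e·A·√(4πDt)) = 95/(0.41 × 81 × 256.1) = 0.01117 kg/m³.
(x−vt)²/(4Dt) = (-82)²/(4 × 2.9 × 1800) = 0.3220; exp(−0.3220) = 0.7247.
C = 0.01117 × 0.7247 = 0.00809 kg/m³.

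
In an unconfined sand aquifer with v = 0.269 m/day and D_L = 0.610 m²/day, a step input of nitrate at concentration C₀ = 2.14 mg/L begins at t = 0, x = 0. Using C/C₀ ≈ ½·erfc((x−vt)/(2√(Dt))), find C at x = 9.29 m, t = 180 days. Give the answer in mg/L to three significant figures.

2.13 mg/L

For a continuous step input, C/C₀ ≈ ½·erfc((x−vt)/(2√(Dt))).
vt = 0.269 × 180 = 48.42 m and 2√(Dt) = 2√(0.610 × 180) = 20.96 m.
Argument (x−vt)/(2√(Dt)) = (9.29 − 48.42)/20.96 = -1.867; ½·erfc(-1.867) = 0.9959.
C = 2.14 × 0.9959 = 2.13 mg/L.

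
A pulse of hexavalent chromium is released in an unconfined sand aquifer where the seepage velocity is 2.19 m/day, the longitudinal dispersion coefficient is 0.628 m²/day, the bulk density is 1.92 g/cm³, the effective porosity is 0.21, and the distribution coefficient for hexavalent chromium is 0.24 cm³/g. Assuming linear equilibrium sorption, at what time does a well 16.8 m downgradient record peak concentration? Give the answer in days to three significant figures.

Retardation factor R = 1 + ρ_b·K_d/n = 1 + 1.92 × 0.24/0.21 = 3.194.
Sorption retards both mechanisms: v_R = v/R = 0.6857 m/day, D_R = D/R = 0.1966 m²/day.
Peak time from v_R²t² + 2D_R t − x² = 0: t = (√(D_R² + v_R²x²) − D_R)/v_R².
√(D_R² + v_R²x²) = √(0.1966² + 0.6857² × 16.8²) = 11.52; v_R² = 0.4702.
t = (11.52 − 0.1966)/0.4702 = 24.1 days.

24.1 days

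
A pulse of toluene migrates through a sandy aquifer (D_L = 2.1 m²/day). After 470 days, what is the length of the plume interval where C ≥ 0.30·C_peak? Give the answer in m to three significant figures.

138 m

The plume is Gaussian with σ = √(2Dt) = √(2 × 2.1 × 470) = 44.43 m.
C/C_peak = exp(−Δx²/(2σ²)) = 0.30 ⇒ Δx = σ·√(−2 ln 0.30) = 44.43 × 1.552 = 68.96 m.
Width = 2Δx = 138 m.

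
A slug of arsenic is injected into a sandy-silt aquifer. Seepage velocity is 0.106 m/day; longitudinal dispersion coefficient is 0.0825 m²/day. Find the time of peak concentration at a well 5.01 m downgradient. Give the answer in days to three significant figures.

40.5 days

For the 1D instantaneous-source solution, setting ∂C/∂t = 0 at fixed x gives v²t² + 2Dt − x² = 0, so t = (√(D² + v²x²) − D)/v².
√(D² + v²x²) = √(0.0825² + 0.106² × 5.01²) = 0.5374; v² = 0.011236.
t = (0.5374 − 0.0825)/0.011236 = 40.5 days (vs. the pure-advection estimate x/v = 47.3 d).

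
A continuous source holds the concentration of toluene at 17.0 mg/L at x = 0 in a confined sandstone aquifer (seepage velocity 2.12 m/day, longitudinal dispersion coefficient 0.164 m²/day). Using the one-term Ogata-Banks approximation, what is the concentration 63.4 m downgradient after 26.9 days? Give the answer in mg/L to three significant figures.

For a continuous step input, C/C₀ ≈ ½·erfc((x−vt)/(2√(Dt))).
vt = 2.12 × 26.9 = 57.028 m and 2√(Dt) = 2√(0.164 × 26.9) = 4.201 m.
Argument (x−vt)/(2√(Dt)) = (63.4 − 57.028)/4.201 = 1.517; ½·erfc(1.517) = 0.01596.
C = 17.0 × 0.01596 = 0.271 mg/L.

0.271 mg/L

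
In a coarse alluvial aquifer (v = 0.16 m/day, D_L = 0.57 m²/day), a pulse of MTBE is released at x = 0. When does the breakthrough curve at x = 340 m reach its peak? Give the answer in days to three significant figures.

For the 1D instantaneous-source solution, setting ∂C/∂t = 0 at fixed x gives v²t² + 2Dt − x² = 0, so t = (√(D² + v²x²) − D)/v².
√(D² + v²x²) = √(0.57² + 0.16² × 340²) = 54.40; v² = 0.0256.
t = (54.40 − 0.57)/0.0256 = 2100 days (vs. the pure-advection estimate x/v = 2120 d).

2100 days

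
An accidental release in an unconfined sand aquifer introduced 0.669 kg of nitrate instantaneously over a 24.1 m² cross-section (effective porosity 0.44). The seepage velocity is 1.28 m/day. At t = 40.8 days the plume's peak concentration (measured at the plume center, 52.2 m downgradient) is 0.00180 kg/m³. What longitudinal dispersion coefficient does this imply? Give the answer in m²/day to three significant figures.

2.40 m²/day

At the plume center C_max = M/(n_e·A·√(4πDt)), so D = M²/(4πt·(n_e·A·C_max)²).
n_e·A·C_max = 0.44 × 24.1 × 0.00180 = 0.01909 kg/m.
D = 0.669²/(4π × 40.8 × 0.01909²) = 2.40 m²/day.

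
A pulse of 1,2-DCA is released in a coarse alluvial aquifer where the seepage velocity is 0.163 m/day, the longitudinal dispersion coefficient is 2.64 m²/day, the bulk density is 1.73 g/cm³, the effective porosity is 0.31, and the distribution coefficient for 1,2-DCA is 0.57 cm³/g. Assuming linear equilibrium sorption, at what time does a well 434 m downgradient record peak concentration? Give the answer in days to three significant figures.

Retardation factor R = 1 + ρ_b·K_d/n = 1 + 1.73 × 0.57/0.31 = 4.181.
Sorption retards both mechanisms: v_R = v/R = 0.03899 m/day, D_R = D/R = 0.6314 m²/day.
Peak time from v_R²t² + 2D_R t − x² = 0: t = (√(D_R² + v_R²x²) − D_R)/v_R².
√(D_R² + v_R²x²) = √(0.6314² + 0.03899² × 434²) = 16.93; v_R² = 0.001520.
t = (16.93 − 0.6314)/0.001520 = 10700 days.

10700 days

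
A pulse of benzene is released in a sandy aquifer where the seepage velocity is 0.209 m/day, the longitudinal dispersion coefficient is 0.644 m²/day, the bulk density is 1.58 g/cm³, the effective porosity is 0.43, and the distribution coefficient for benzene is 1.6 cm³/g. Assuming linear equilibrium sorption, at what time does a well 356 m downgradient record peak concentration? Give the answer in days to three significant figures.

Retardation factor R = 1 + ρ_b·K_d/n = 1 + 1.58 × 1.6/0.43 = 6.879.
Sorption retards both mechanisms: v_R = v/R = 0.03038 m/day, D_R = D/R = 0.09362 m²/day.
Peak time from v_R²t² + 2D_R t − x² = 0: t = (√(D_R² + v_R²x²) − D_R)/v_R².
√(D_R² + v_R²x²) = √(0.09362² + 0.03038² × 356²) = 10.82; v_R² = 0.0009229.
t = (10.82 − 0.09362)/0.0009229 = 11600 days.

11600 days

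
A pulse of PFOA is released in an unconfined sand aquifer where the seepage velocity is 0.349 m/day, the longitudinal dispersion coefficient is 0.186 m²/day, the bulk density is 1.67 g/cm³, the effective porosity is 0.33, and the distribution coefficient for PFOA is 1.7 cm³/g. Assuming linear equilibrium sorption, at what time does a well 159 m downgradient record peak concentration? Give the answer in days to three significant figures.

4360 days

Retardation factor R = 1 + ρ_b·K_d/n = 1 + 1.67 × 1.7/0.33 = 9.603.
Sorption retards both mechanisms: v_R = v/R = 0.03634 m/day, D_R = D/R = 0.01937 m²/day.
Peak time from v_R²t² + 2D_R t − x² = 0: t = (√(D_R² + v_R²x²) − D_R)/v_R².
√(D_R² + v_R²x²) = √(0.01937² + 0.03634² × 159²) = 5.778; v_R² = 0.001321.
t = (5.778 − 0.01937)/0.001321 = 4360 days.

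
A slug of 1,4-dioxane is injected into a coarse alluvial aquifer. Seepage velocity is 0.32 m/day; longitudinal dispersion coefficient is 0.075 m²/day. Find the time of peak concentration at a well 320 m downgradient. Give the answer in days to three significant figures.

999 days

For the 1D instantaneous-source solution, setting ∂C/∂t = 0 at fixed x gives v²t² + 2Dt − x² = 0, so t = (√(D² + v²x²) − D)/v².
√(D² + v²x²) = √(0.075² + 0.32² × 320²) = 102.4; v² = 0.1024.
t = (102.4 − 0.075)/0.1024 = 999 days (vs. the pure-advection estimate x/v = 1000 d).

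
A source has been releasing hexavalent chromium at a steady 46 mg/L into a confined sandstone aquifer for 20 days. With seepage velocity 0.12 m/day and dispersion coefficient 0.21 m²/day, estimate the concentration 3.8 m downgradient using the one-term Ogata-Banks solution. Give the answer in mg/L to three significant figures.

For a continuous step input, C/C₀ ≈ ½·erfc((x−vt)/(2√(Dt))).
vt = 0.12 × 20 = 2.4 m and 2√(Dt) = 2√(0.21 × 20) = 4.099 m.
Argument (x−vt)/(2√(Dt)) = (3.8 − 2.4)/4.099 = 0.3415; ½·erfc(0.3415) = 0.3146.
C = 46 × 0.3146 = 14.5 mg/L.

14.5 mg/L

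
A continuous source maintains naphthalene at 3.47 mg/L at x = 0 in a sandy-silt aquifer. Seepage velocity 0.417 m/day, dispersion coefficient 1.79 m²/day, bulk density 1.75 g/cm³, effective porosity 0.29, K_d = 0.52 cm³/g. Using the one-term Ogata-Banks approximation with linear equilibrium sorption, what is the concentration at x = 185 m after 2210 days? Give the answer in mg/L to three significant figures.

Retardation factor R = 1 + ρ_b·K_d/n = 1 + 1.75 × 0.52/0.29 = 4.138.
Sorption retards both mechanisms: v_R = v/R = 0.1008 m/day, D_R = D/R = 0.4326 m²/day.
v_R·t = 0.1008 × 2210 = 222.768 m; 2√(D_R t) = 61.84 m; argument = (185 − 222.768)/61.84 = -0.6107.
C = C₀ × ½·erfc(-0.6107) = 3.47 × 0.8061 = 2.80 mg/L.

2.80 mg/L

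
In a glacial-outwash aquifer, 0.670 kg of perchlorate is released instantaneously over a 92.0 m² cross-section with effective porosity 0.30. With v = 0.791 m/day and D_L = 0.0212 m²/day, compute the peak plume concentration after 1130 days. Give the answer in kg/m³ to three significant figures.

0.00140 kg/m³

The peak of an instantaneous 1D plume sits at x = vt; there the Gaussian factor is 1 and C_max = M/(n_e·A·√(4πDt)), where n_e·A is the pore area the mass is dissolved in.
√(4πDt) = √(4π × 0.0212 × 1130) = 17.35 m, so C_max = 0.670/(0.30 × 92.0 × 17.35) = 0.00140 kg/m³.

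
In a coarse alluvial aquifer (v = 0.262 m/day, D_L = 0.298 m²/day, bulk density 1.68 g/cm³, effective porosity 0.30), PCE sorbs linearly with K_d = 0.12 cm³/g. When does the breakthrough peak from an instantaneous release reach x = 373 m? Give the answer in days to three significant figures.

2370 days

Retardation factor R = 1 + ρ_b·K_d/n = 1 + 1.68 × 0.12/0.30 = 1.672.
Sorption retards both mechanisms: v_R = v/R = 0.1567 m/day, D_R = D/R = 0.1782 m²/day.
Peak time from v_R²t² + 2D_R t − x² = 0: t = (√(D_R² + v_R²x²) − D_R)/v_R².
√(D_R² + v_R²x²) = √(0.1782² + 0.1567² × 373²) = 58.45; v_R² = 0.02455.
t = (58.45 − 0.1782)/0.02455 = 2370 days.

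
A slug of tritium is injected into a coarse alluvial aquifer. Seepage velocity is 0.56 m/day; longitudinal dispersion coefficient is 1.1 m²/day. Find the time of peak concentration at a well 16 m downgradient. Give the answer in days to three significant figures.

For the 1D instantaneous-source solution, setting ∂C/∂t = 0 at fixed x gives v²t² + 2Dt − x² = 0, so t = (√(D² + v²x²) − D)/v².
√(D² + v²x²) = √(1.1² + 0.56² × 16²) = 9.027; v² = 0.3136.
t = (9.027 − 1.1)/0.3136 = 25.3 days (vs. the pure-advection estimate x/v = 28.6 d).

25.3 days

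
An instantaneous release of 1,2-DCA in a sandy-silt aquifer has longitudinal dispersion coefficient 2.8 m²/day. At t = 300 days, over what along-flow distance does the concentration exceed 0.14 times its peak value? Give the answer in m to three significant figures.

The plume is Gaussian with σ = √(2Dt) = √(2 × 2.8 × 300) = 40.99 m.
C/C_peak = exp(−Δx²/(2σ²)) = 0.14 ⇒ Δx = σ·√(−2 ln 0.14) = 40.99 × 1.983 = 81.28 m.
Width = 2Δx = 163 m.

163 m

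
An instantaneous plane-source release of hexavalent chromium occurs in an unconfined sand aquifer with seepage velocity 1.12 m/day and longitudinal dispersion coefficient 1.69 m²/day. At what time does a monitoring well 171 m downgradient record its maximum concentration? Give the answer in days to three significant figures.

151 days

For the 1D instantaneous-source solution, setting ∂C/∂t = 0 at fixed x gives v²t² + 2Dt − x² = 0, so t = (√(D² + v²x²) − D)/v².
√(D² + v²x²) = √(1.69² + 1.12² × 171²) = 191.5; v² = 1.2544.
t = (191.5 − 1.69)/1.2544 = 151 days (vs. the pure-advection estimate x/v = 153 d).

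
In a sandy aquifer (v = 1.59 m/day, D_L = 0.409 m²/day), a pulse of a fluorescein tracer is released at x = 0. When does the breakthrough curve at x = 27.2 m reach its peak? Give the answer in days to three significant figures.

For the 1D instantaneous-source solution, setting ∂C/∂t = 0 at fixed x gives v²t² + 2Dt − x² = 0, so t = (√(D² + v²x²) − D)/v².
√(D² + v²x²) = √(0.409² + 1.59² × 27.2²) = 43.25; v² = 2.5281.
t = (43.25 − 0.409)/2.5281 = 16.9 days (vs. the pure-advection estimate x/v = 17.1 d).

16.9 days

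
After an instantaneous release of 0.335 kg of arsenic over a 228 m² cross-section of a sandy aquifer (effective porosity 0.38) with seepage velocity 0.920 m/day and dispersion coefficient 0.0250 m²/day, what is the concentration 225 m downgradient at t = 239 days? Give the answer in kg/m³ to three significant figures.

0.000149 kg/m³

For an instantaneous plane source, C(x,t) = M/(n_e·A·√(4πDt)) · exp(−(x−vt)²/(4Dt)), with n_e·A the pore (flow) area.
Plume center vt = 0.920 × 239 = 219.88 m, so the well at 225 m is 5.12 m downgradient of the peak.
√(4πDt) = 8.665 m, giving peak height M/(n_e·A·√(4πDt)) = 0.335/(0.38 × 228 × 8.665) = 0.0004462 kg/m³.
(x−vt)²/(4Dt) = (5.12)²/(4 × 0.0250 × 239) = 1.097; exp(−1.097) = 0.3339.
C = 0.0004462 × 0.3339 = 0.000149 kg/m³.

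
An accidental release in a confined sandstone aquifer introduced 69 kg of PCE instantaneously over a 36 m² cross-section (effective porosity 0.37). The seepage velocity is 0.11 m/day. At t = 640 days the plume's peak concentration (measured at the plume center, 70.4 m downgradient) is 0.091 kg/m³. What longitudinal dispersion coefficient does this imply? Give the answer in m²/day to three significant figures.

0.403 m²/day

At the plume center C_max = M/(n_e·A·√(4πDt)), so D = M²/(4πt·(n_e·A·C_max)²).
n_e·A·C_max = 0.37 × 36 × 0.091 = 1.212 kg/m.
D = 69²/(4π × 640 × 1.212²) = 0.403 m²/day.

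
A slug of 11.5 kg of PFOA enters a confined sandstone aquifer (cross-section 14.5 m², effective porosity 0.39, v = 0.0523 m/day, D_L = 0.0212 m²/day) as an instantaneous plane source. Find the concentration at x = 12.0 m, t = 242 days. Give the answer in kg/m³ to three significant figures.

0.248 kg/m³

For an instantaneous plane source, C(x,t) = M/(n_e·A·√(4πDt)) · exp(−(x−vt)²/(4Dt)), with n_e·A the pore (flow) area.
Plume center vt = 0.0523 × 242 = 12.6566 m, so the well at 12.0 m is 0.6566 m upgradient of the peak.
√(4πDt) = 8.029 m, giving peak height M/(n_e·A·√(4πDt)) = 11.5/(0.39 × 14.5 × 8.029) = 0.2533 kg/m³.
(x−vt)²/(4Dt) = (-0.6566)²/(4 × 0.0212 × 242) = 0.02101; exp(−0.02101) = 0.9792.
C = 0.2533 × 0.9792 = 0.248 kg/m³.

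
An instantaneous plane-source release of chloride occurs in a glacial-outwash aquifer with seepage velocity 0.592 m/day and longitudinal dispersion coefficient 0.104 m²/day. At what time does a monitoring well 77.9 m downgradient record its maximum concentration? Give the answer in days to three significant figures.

131 days

For the 1D instantaneous-source solution, setting ∂C/∂t = 0 at fixed x gives v²t² + 2Dt − x² = 0, so t = (√(D² + v²x²) − D)/v².
√(D² + v²x²) = √(0.104² + 0.592² × 77.9²) = 46.12; v² = 0.350464.
t = (46.12 − 0.104)/0.350464 = 131 days (vs. the pure-advection estimate x/v = 132 d).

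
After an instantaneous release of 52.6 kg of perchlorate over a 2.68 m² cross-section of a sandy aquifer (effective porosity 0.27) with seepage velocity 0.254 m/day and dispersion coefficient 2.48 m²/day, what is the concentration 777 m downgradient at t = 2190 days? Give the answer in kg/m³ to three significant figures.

0.0295 kg/m³

For an instantaneous plane source, C(x,t) = M/(n_e·A·√(4πDt)) · exp(−(x−vt)²/(4Dt)), with n_e·A the pore (flow) area.
Plume center vt = 0.254 × 2190 = 556.26 m, so the well at 777 m is 220.74 m downgradient of the peak.
√(4πDt) = 261.2 m, giving peak height M/(n_e·A·√(4πDt)) = 52.6/(0.27 × 2.68 × 261.2) = 0.2783 kg/m³.
(x−vt)²/(4Dt) = (220.74)²/(4 × 2.48 × 2190) = 2.243; exp(−2.243) = 0.1061.
C = 0.2783 × 0.1061 = 0.0295 kg/m³.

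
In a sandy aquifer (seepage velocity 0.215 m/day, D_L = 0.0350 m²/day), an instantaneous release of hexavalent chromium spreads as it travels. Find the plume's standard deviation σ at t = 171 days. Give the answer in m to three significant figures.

Dispersive spreading gives a Gaussian with σ² = 2Dt; advection only shifts the center.
σ = √(2 × 0.0350 × 171) = 3.46 m.

3.46 m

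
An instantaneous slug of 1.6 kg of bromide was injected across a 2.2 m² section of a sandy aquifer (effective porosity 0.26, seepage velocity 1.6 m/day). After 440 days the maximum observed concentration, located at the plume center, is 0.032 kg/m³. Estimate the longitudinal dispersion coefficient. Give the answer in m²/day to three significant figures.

1.38 m²/day

At the plume center C_max = M/(n_e·A·√(4πDt)), so D = M²/(4πt·(n_e·A·C_max)²).
n_e·A·C_max = 0.26 × 2.2 × 0.032 = 0.01830 kg/m.
D = 1.6²/(4π × 440 × 0.01830²) = 1.38 m²/day.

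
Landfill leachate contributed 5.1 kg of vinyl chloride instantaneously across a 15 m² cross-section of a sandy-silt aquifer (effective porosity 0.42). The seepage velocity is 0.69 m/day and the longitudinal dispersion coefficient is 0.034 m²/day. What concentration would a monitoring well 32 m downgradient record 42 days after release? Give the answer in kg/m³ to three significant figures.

0.0387 kg/m³

For an instantaneous plane source, C(x,t) = M/(n_e·A·√(4πDt)) · exp(−(x−vt)²/(4Dt)), with n_e·A the pore (flow) area.
Plume center vt = 0.69 × 42 = 28.98 m, so the well at 32 m is 3.02 m downgradient of the peak.
√(4πDt) = 4.236 m, giving peak height M/(n_e·A·√(4πDt)) = 5.1/(0.42 × 15 × 4.236) = 0.1911 kg/m³.
(x−vt)²/(4Dt) = (3.02)²/(4 × 0.034 × 42) = 1.597; exp(−1.597) = 0.2025.
C = 0.1911 × 0.2025 = 0.0387 kg/m³.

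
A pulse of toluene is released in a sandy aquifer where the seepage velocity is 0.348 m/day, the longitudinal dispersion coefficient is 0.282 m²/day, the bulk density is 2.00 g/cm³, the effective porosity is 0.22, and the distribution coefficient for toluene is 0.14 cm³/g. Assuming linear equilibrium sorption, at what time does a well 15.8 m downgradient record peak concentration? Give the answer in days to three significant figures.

98.0 days

Retardation factor R = 1 + ρ_b·K_d/n = 1 + 2.00 × 0.14/0.22 = 2.273.
Sorption retards both mechanisms: v_R = v/R = 0.1531 m/day, D_R = D/R = 0.1241 m²/day.
Peak time from v_R²t² + 2D_R t − x² = 0: t = (√(D_R² + v_R²x²) − D_R)/v_R².
√(D_R² + v_R²x²) = √(0.1241² + 0.1531² × 15.8²) = 2.422; v_R² = 0.02344.
t = (2.422 − 0.1241)/0.02344 = 98.0 days.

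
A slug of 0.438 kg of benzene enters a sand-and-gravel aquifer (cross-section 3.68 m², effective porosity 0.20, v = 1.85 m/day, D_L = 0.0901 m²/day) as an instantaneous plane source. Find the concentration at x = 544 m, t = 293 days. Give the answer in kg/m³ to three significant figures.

0.0315 kg/m³

For an instantaneous plane source, C(x,t) = M/(n_e·A·√(4πDt)) · exp(−(x−vt)²/(4Dt)), with n_e·A the pore (flow) area.
Plume center vt = 1.85 × 293 = 542.05 m, so the well at 544 m is 1.95 m downgradient of the peak.
√(4πDt) = 18.21 m, giving peak height M/(n_e·A·√(4πDt)) = 0.438/(0.20 × 3.68 × 18.21) = 0.03268 kg/m³.
(x−vt)²/(4Dt) = (1.95)²/(4 × 0.0901 × 293) = 0.03601; exp(−0.03601) = 0.9646.
C = 0.03268 × 0.9646 = 0.0315 kg/m³.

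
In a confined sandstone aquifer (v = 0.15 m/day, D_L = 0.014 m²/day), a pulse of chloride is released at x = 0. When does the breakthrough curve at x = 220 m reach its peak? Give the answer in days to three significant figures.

1470 days

For the 1D instantaneous-source solution, setting ∂C/∂t = 0 at fixed x gives v²t² + 2Dt − x² = 0, so t = (√(D² + v²x²) − D)/v².
√(D² + v²x²) = √(0.014² + 0.15² × 220²) = 33.00; v² = 0.0225.
t = (33.00 − 0.014)/0.0225 = 1470 days (vs. the pure-advection estimate x/v = 1470 d).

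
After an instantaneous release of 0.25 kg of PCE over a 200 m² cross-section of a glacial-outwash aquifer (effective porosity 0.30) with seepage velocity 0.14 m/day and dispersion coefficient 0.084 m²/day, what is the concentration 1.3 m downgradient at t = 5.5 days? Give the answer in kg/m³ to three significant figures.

0.00149 kg/m³

For an instantaneous plane source, C(x,t) = M/(n_e·A·√(4πDt)) · exp(−(x−vt)²/(4Dt)), with n_e·A the pore (flow) area.
Plume center vt = 0.14 × 5.5 = 0.77 m, so the well at 1.3 m is 0.53 m downgradient of the peak.
√(4πDt) = 2.409 m, giving peak height M/(n_e·A·√(4πDt)) = 0.25/(0.30 × 200 × 2.409) = 0.001730 kg/m³.
(x−vt)²/(4Dt) = (0.53)²/(4 × 0.084 × 5.5) = 0.1520; exp(−0.1520) = 0.8590.
C = 0.001730 × 0.8590 = 0.00149 kg/m³.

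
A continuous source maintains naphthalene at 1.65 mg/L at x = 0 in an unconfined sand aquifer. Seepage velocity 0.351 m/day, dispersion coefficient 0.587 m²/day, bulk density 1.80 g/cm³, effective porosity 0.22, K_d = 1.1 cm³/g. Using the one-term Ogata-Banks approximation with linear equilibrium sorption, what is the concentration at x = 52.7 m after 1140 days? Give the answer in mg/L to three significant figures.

Retardation factor R = 1 + ρ_b·K_d/n = 1 + 1.80 × 1.1/0.22 = 10.00.
Sorption retards both mechanisms: v_R = v/R = 0.03510 m/day, D_R = D/R = 0.05870 m²/day.
v_R·t = 0.03510 × 1140 = 40.014 m; 2√(D_R t) = 16.36 m; argument = (52.7 − 40.014)/16.36 = 0.7754.
C = C₀ × ½·erfc(0.7754) = 1.65 × 0.1364 = 0.225 mg/L.

0.225 mg/L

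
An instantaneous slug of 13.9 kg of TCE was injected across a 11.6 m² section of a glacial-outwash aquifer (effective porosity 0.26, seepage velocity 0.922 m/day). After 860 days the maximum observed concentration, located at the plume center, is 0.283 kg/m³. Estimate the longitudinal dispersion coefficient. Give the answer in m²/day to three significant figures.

0.0245 m²/day

At the plume center C_max = M/(n_e·A·√(4πDt)), so D = M²/(4πt·(n_e·A·C_max)²).
n_e·A·C_max = 0.26 × 11.6 × 0.283 = 0.8535 kg/m.
D = 13.9²/(4π × 860 × 0.8535²) = 0.0245 m²/day.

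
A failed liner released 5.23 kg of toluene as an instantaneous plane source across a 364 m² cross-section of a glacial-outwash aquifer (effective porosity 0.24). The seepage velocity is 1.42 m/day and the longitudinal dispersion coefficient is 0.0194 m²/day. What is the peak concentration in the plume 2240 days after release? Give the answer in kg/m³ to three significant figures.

The peak of an instantaneous 1D plume sits at x = vt; there the Gaussian factor is 1 and C_max = M/(n_e·A·√(4πDt)), where n_e·A is the pore area the mass is dissolved in.
√(4πDt) = √(4π × 0.0194 × 2240) = 23.37 m, so C_max = 5.23/(0.24 × 364 × 23.37) = 0.00256 kg/m³.

0.00256 kg/m³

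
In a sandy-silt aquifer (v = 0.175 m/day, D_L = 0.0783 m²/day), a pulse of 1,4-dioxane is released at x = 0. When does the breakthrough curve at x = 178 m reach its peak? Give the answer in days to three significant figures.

1010 days

For the 1D instantaneous-source solution, setting ∂C/∂t = 0 at fixed x gives v²t² + 2Dt − x² = 0, so t = (√(D² + v²x²) − D)/v².
√(D² + v²x²) = √(0.0783² + 0.175² × 178²) = 31.15; v² = 0.030625.
t = (31.15 − 0.0783)/0.030625 = 1010 days (vs. the pure-advection estimate x/v = 1020 d).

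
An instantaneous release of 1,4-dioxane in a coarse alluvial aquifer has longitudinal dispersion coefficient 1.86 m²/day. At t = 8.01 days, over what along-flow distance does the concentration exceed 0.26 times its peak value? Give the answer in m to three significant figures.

17.9 m

The plume is Gaussian with σ = √(2Dt) = √(2 × 1.86 × 8.01) = 5.459 m.
C/C_peak = exp(−Δx²/(2σ²)) = 0.26 ⇒ Δx = σ·√(−2 ln 0.26) = 5.459 × 1.641 = 8.958 m.
Width = 2Δx = 17.9 m.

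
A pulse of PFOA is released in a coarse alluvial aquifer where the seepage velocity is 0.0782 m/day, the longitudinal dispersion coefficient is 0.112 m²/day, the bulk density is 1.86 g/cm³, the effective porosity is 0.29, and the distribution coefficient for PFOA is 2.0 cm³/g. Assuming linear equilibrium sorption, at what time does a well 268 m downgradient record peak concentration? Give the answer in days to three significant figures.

Retardation factor R = 1 + ρ_b·K_d/n = 1 + 1.86 × 2.0/0.29 = 13.83.
Sorption retards both mechanisms: v_R = v/R = 0.005654 m/day, D_R = D/R = 0.008098 m²/day.
Peak time from v_R²t² + 2D_R t − x² = 0: t = (√(D_R² + v_R²x²) − D_R)/v_R².
√(D_R² + v_R²x²) = √(0.008098² + 0.005654² × 268²) = 1.515; v_R² = 3.197e-05.
t = (1.515 − 0.008098)/3.197e-05 = 47100 days.

47100 days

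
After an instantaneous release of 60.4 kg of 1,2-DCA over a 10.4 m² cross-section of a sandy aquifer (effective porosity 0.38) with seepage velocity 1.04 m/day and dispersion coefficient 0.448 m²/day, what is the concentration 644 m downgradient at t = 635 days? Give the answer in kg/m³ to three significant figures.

For an instantaneous plane source, C(x,t) = M/(n_e·A·√(4πDt)) · exp(−(x−vt)²/(4Dt)), with n_e·A the pore (flow) area.
Plume center vt = 1.04 × 635 = 660.4 m, so the well at 644 m is 16.4 m upgradient of the peak.
√(4πDt) = 59.79 m, giving peak height M/(n_e·A·√(4πDt)) = 60.4/(0.38 × 10.4 × 59.79) = 0.2556 kg/m³.
(x−vt)²/(4Dt) = (-16.4)²/(4 × 0.448 × 635) = 0.2364; exp(−0.2364) = 0.7895.
C = 0.2556 × 0.7895 = 0.202 kg/m³.

0.202 kg/m³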